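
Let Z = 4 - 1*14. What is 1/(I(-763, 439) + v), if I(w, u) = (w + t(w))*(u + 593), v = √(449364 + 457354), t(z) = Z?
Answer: -398868/318190909489 - √906718/636381818978 ≈ -1.2550e-6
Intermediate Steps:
Z = -10 (Z = 4 - 14 = -10)
t(z) = -10
v = √906718 ≈ 952.22
I(w, u) = (-10 + w)*(593 + u) (I(w, u) = (w - 10)*(u + 593) = (-10 + w)*(593 + u))
1/(I(-763, 439) + v) = 1/((-5930 - 10*439 + 593*(-763) + 439*(-763)) + √906718) = 1/((-5930 - 4390 - 452459 - 334957) + √906718) = 1/(-797736 + √906718)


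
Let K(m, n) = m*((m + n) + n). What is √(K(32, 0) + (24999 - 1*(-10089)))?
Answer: 4*√2257 ≈ 190.03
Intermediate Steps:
K(m, n) = m*(m + 2*n)
√(K(32, 0) + (24999 - 1*(-10089))) = √(32*(32 + 2*0) + (24999 - 1*(-10089))) = √(32*(32 + 0) + (24999 + 10089)) = √(32*32 + 35088) = √(1024 + 35088) = √36112 = 4*√2257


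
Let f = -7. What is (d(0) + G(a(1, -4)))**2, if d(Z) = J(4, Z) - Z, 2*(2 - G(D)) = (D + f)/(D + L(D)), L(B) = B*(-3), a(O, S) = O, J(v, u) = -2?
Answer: 9/4 ≈ 2.2500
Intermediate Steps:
L(B) = -3*B
G(D) = 2 + (-7 + D)/(4*D) (G(D) = 2 - (D - 7)/(2*(D - 3*D)) = 2 - (-7 + D)/(2*((-2*D))) = 2 - (-7 + D)*(-1/(2*D))/2 = 2 - (-1)*(-7 + D)/(4*D) = 2 + (-7 + D)/(4*D))
d(Z) = -2 - Z
(d(0) + G(a(1, -4)))**2 = ((-2 - 1*0) + (1/4)*(-7 + 9*1)/1)**2 = ((-2 + 0) + (1/4)*1*(-7 + 9))**2 = (-2 + (1/4)*1*2)**2 = (-2 + 1/2)**2 = (-3/2)**2 = 9/4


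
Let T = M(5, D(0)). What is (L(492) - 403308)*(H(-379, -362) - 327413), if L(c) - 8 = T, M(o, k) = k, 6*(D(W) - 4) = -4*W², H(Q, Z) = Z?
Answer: 132190346400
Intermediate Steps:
D(W) = 4 - 2*W²/3 (D(W) = 4 + (-4*W²)/6 = 4 - 2*W²/3)
T = 4 (T = 4 - ⅔*0² = 4 - ⅔*0 = 4 + 0 = 4)
L(c) = 12 (L(c) = 8 + 4 = 12)
(L(492) - 403308)*(H(-379, -362) - 327413) = (12 - 403308)*(-362 - 327413) = -403296*(-327775) = 132190346400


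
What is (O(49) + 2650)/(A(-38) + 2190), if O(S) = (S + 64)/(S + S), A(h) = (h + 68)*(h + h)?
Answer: -259813/8820 ≈ -29.457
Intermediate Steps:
A(h) = 2*h*(68 + h) (A(h) = (68 + h)*(2*h) = 2*h*(68 + h))
O(S) = (64 + S)/(2*S) (O(S) = (64 + S)/((2*S)) = (64 + S)*(1/(2*S)) = (64 + S)/(2*S))
(O(49) + 2650)/(A(-38) + 2190) = ((½)*(64 + 49)/49 + 2650)/(2*(-38)*(68 - 38) + 2190) = ((½)*(1/49)*113 + 2650)/(2*(-38)*30 + 2190) = (113/98 + 2650)/(-2280 + 2190) = (259813/98)/(-90) = (259813/98)*(-1/90) = -259813/8820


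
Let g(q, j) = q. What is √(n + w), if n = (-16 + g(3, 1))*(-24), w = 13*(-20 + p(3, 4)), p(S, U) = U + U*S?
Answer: 2*√65 ≈ 16.125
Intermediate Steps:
p(S, U) = U + S*U
w = -52 (w = 13*(-20 + 4*(1 + 3)) = 13*(-20 + 4*4) = 13*(-20 + 16) = 13*(-4) = -52)
n = 312 (n = (-16 + 3)*(-24) = -13*(-24) = 312)
√(n + w) = √(312 - 52) = √260 = 2*√65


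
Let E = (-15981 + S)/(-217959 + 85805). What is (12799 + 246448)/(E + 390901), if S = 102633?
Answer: 17130264019/25829522051 ≈ 0.66321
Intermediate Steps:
E = -43326/66077 (E = (-15981 + 102633)/(-217959 + 85805) = 86652/(-132154) = 86652*(-1/132154) = -43326/66077 ≈ -0.65569)
(12799 + 246448)/(E + 390901) = (12799 + 246448)/(-43326/66077 + 390901) = 259247/(25829522051/66077) = 259247*(66077/25829522051) = 17130264019/25829522051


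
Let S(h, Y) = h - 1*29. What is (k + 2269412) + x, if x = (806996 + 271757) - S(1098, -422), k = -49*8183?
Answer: 2946129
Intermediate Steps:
S(h, Y) = -29 + h (S(h, Y) = h - 29 = -29 + h)
k = -400967
x = 1077684 (x = (806996 + 271757) - (-29 + 1098) = 1078753 - 1*1069 = 1078753 - 1069 = 1077684)
(k + 2269412) + x = (-400967 + 2269412) + 1077684 = 1868445 + 1077684 = 2946129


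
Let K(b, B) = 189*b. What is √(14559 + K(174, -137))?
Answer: √47445 ≈ 217.82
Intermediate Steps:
√(14559 + K(174, -137)) = √(14559 + 189*174) = √(14559 + 32886) = √47445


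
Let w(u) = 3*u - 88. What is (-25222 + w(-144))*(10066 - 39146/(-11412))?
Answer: -739518351199/2853 ≈ -2.5921e+8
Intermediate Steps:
w(u) = -88 + 3*u
(-25222 + w(-144))*(10066 - 39146/(-11412)) = (-25222 + (-88 + 3*(-144)))*(10066 - 39146/(-11412)) = (-25222 + (-88 - 432))*(10066 - 39146*(-1/11412)) = (-25222 - 520)*(10066 + 19573/5706) = -25742*57456169/5706 = -739518351199/2853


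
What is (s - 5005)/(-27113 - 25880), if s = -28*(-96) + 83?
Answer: 2234/52993 ≈ 0.042157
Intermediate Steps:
s = 2771 (s = 2688 + 83 = 2771)
(s - 5005)/(-27113 - 25880) = (2771 - 5005)/(-27113 - 25880) = -2234/(-52993) = -2234*(-1/52993) = 2234/52993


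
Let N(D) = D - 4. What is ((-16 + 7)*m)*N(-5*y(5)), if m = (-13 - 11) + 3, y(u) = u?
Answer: -5481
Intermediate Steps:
m = -21 (m = -24 + 3 = -21)
N(D) = -4 + D
((-16 + 7)*m)*N(-5*y(5)) = ((-16 + 7)*(-21))*(-4 - 5*5) = (-9*(-21))*(-4 - 25) = 189*(-29) = -5481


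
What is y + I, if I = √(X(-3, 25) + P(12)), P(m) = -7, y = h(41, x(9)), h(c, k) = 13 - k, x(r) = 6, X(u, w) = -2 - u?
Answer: 7 + I*√6 ≈ 7.0 + 2.4495*I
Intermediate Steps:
y = 7 (y = 13 - 1*6 = 13 - 6 = 7)
I = I*√6 (I = √((-2 - 1*(-3)) - 7) = √((-2 + 3) - 7) = √(1 - 7) = √(-6) = I*√6 ≈ 2.4495*I)
y + I = 7 + I*√6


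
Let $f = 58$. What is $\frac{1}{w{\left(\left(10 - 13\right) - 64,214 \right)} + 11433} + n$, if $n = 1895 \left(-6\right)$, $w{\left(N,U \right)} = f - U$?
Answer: $- \frac{128219489}{11277} \approx -11370.0$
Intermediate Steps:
$w{\left(N,U \right)} = 58 - U$
$n = -11370$
$\frac{1}{w{\left(\left(10 - 13\right) - 64,214 \right)} + 11433} + n = \frac{1}{\left(58 - 214\right) + 11433} - 11370 = \frac{1}{-156 + 11433} - 11370 = \frac{1}{11277} - 11370 = - \frac{128219489}{11277}$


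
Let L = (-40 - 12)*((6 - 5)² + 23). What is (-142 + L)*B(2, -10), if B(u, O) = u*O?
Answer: 27800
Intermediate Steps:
B(u, O) = O*u
L = -1248 (L = -52*(1² + 23) = -52*(1 + 23) = -52*24 = -1248)
(-142 + L)*B(2, -10) = (-142 - 1248)*(-10*2) = -1390*(-20) = 27800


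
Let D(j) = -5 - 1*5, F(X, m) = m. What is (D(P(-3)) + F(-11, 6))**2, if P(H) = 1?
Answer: 16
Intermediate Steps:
D(j) = -10 (D(j) = -5 - 5 = -10)
(D(P(-3)) + F(-11, 6))**2 = (-10 + 6)**2 = (-4)**2 = 16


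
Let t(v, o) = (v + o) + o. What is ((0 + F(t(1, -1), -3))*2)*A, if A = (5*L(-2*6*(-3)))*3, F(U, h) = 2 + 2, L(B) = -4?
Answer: -480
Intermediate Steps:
t(v, o) = v + 2*o (t(v, o) = (o + v) + o = v + 2*o)
F(U, h) = 4
A = -60 (A = (5*(-4))*3 = -20*3 = -60)
((0 + F(t(1, -1), -3))*2)*A = ((0 + 4)*2)*(-60) = (4*2)*(-60) = 8*(-60) = -480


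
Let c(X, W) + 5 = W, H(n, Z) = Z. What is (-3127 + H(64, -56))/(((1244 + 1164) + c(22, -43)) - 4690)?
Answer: 3183/2330 ≈ 1.3661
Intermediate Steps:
c(X, W) = -5 + W
(-3127 + H(64, -56))/(((1244 + 1164) + c(22, -43)) - 4690) = (-3127 - 56)/(((1244 + 1164) + (-5 - 43)) - 4690) = -3183/((2408 - 48) - 4690) = -3183/(2360 - 4690) = -3183/(-2330) = -3183*(-1/2330) = 3183/2330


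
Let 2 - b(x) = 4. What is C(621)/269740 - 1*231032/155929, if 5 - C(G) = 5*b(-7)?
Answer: -12463246549/8412057692 ≈ -1.4816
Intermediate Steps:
b(x) = -2 (b(x) = 2 - 1*4 = 2 - 4 = -2)
C(G) = 15 (C(G) = 5 - 5*(-2) = 5 - 1*(-10) = 5 + 10 = 15)
C(621)/269740 - 1*231032/155929 = 15/269740 - 1*231032/155929 = 15*(1/269740) - 231032*1/155929 = 3/53948 - 231032/155929 = -12463246549/8412057692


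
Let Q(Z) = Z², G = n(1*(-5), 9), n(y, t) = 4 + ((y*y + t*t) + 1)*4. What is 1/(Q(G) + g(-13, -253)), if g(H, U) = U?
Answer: 1/186371 ≈ 5.3656e-6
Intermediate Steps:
n(y, t) = 8 + 4*t² + 4*y² (n(y, t) = 4 + ((y² + t²) + 1)*4 = 4 + ((t² + y²) + 1)*4 = 4 + (1 + t² + y²)*4 = 4 + (4 + 4*t² + 4*y²) = 8 + 4*t² + 4*y²)
G = 432 (G = 8 + 4*9² + 4*(1*(-5))² = 8 + 4*81 + 4*(-5)² = 8 + 324 + 4*25 = 8 + 324 + 100 = 432)
1/(Q(G) + g(-13, -253)) = 1/(432² - 253) = 1/(186624 - 253) = 1/186371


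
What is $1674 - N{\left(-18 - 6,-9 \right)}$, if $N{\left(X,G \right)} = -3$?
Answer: $1677$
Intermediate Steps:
$1674 - N{\left(-18 - 6,-9 \right)} = 1674 - -3 = 1674 + 3 = 1677$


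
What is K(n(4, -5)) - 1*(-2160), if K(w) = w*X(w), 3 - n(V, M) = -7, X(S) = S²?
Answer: 3160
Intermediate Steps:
n(V, M) = 10 (n(V, M) = 3 - 1*(-7) = 3 + 7 = 10)
K(w) = w³ (K(w) = w*w² = w³)
K(n(4, -5)) - 1*(-2160) = 10³ - 1*(-2160) = 1000 + 2160 = 3160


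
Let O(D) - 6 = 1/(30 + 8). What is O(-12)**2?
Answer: 52441/1444 ≈ 36.316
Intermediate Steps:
O(D) = 229/38 (O(D) = 6 + 1/(30 + 8) = 6 + 1/38 = 229/38)
O(-12)**2 = (229/38)**2 = 52441/1444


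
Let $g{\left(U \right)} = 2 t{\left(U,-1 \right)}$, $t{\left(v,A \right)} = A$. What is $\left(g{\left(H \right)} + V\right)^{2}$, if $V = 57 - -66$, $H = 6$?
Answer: $14641$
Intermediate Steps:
$g{\left(U \right)} = -2$ ($g{\left(U \right)} = 2 \left(-1\right) = -2$)
$V = 123$ ($V = 57 + 66 = 123$)
$\left(g{\left(H \right)} + V\right)^{2} = \left(-2 + 123\right)^{2} = 121^{2} = 14641$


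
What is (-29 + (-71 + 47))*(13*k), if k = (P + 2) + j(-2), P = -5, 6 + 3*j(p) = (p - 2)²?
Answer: -689/3 ≈ -229.67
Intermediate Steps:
j(p) = -2 + (-2 + p)²/3 (j(p) = -2 + (p - 2)²/3 = -2 + (-2 + p)²/3)
k = ⅓ (k = (-5 + 2) + (-2 + (-2 - 2)²/3) = -3 + (-2 + (⅓)*(-4)²) = -3 + (-2 + (⅓)*16) = -3 + (-2 + 16/3) = -3 + 10/3 = ⅓ ≈ 0.33333)
(-29 + (-71 + 47))*(13*k) = (-29 + (-71 + 47))*(13*(⅓)) = (-29 - 24)*(13/3) = -53*13/3 = -689/3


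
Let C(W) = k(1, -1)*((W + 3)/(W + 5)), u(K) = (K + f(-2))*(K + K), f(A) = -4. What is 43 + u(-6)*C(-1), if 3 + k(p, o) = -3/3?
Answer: -197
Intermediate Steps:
k(p, o) = -4 (k(p, o) = -3 - 3/3 = -3 - 3*⅓ = -3 - 1 = -4)
u(K) = 2*K*(-4 + K) (u(K) = (K - 4)*(K + K) = (-4 + K)*(2*K) = 2*K*(-4 + K))
C(W) = -4*(3 + W)/(5 + W) (C(W) = -4*(W + 3)/(W + 5) = -4*(3 + W)/(5 + W))
43 + u(-6)*C(-1) = 43 + (2*(-6)*(-4 - 6))*(4*(-3 - 1*(-1))/(5 - 1)) = 43 + (2*(-6)*(-10))*(4*(-3 + 1)/4) = 43 + 120*(4*(¼)*(-2)) = 43 + 120*(-2) = 43 - 240 = -197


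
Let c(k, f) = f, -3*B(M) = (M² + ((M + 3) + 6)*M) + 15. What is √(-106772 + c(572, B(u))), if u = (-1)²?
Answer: I*√961026/3 ≈ 326.77*I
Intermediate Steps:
u = 1
B(M) = -5 - M²/3 - M*(9 + M)/3 (B(M) = -((M² + ((M + 3) + 6)*M) + 15)/3 = -((M² + ((3 + M) + 6)*M) + 15)/3 = -((M² + (9 + M)*M) + 15)/3 = -((M² + M*(9 + M)) + 15)/3 = -(15 + M² + M*(9 + M))/3 = -5 - M²/3 - M*(9 + M)/3)
√(-106772 + c(572, B(u))) = √(-106772 + (-5 - 3*1 - ⅔*1²)) = √(-106772 + (-5 - 3 - ⅔*1)) = √(-106772 + (-5 - 3 - ⅔)) = √(-106772 - 26/3) = √(-320342/3) = I*√961026/3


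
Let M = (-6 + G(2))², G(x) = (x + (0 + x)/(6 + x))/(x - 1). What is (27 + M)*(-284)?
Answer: -46647/4 ≈ -11662.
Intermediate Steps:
G(x) = (x + x/(6 + x))/(-1 + x)
M = 225/16 (M = (-6 + 2*(7 + 2)/(-6 + 2² + 5*2))² = (-6 + 2*9/(-6 + 4 + 10))² = (-6 + 2*9/8)² = (-6 + 2*(⅛)*9)² = (-6 + 9/4)² = (-15/4)² = 225/16 ≈ 14.063)
(27 + M)*(-284) = (27 + 225/16)*(-284) = (657/16)*(-284) = -46647/4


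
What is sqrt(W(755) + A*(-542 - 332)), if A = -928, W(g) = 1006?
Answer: sqrt(812078) ≈ 901.15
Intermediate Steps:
sqrt(W(755) + A*(-542 - 332)) = sqrt(1006 - 928*(-542 - 332)) = sqrt(1006 - 928*(-874)) = sqrt(1006 + 811072) = sqrt(812078)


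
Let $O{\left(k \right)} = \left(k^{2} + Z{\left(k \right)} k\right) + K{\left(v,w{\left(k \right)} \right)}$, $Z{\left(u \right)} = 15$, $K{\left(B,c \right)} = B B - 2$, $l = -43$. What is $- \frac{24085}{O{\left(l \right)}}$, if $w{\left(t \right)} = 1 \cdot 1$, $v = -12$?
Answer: $- \frac{24085}{1346} \approx -17.894$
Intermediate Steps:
$w{\left(t \right)} = 1$
$K{\left(B,c \right)} = -2 + B^{2}$ ($K{\left(B,c \right)} = B^{2} - 2 = -2 + B^{2}$)
$O{\left(k \right)} = 142 + k^{2} + 15 k$ ($O{\left(k \right)} = \left(k^{2} + 15 k\right) - \left(2 - \left(-12\right)^{2}\right) = \left(k^{2} + 15 k\right) + \left(-2 + 144\right) = \left(k^{2} + 15 k\right) + 142 = 142 + k^{2} + 15 k$)
$- \frac{24085}{O{\left(l \right)}} = - \frac{24085}{142 + \left(-43\right)^{2} + 15 \left(-43\right)} = - \frac{24085}{142 + 1849 - 645} = - \frac{24085}{1346}$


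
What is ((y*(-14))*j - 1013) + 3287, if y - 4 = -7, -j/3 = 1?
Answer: 2148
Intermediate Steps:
j = -3 (j = -3*1 = -3)
y = -3 (y = 4 - 7 = -3)
((y*(-14))*j - 1013) + 3287 = (-3*(-14)*(-3) - 1013) + 3287 = (42*(-3) - 1013) + 3287 = (-126 - 1013) + 3287 = -1139 + 3287 = 2148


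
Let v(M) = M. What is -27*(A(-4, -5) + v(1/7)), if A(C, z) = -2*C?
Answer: -1539/7 ≈ -219.86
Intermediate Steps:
-27*(A(-4, -5) + v(1/7)) = -27*(-2*(-4) + 1/7) = -27*(8 + ⅐) = -27*57/7 = -1539/7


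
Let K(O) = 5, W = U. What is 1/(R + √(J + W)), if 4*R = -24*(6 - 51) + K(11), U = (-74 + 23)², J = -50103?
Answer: 620/276751 - 48*I*√5278/1937257 ≈ 0.0022403 - 0.0018001*I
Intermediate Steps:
U = 2601 (U = (-51)² = 2601)
W = 2601
R = 1085/4 (R = (-24*(6 - 51) + 5)/4 = (-24*(-45) + 5)/4 = (1080 + 5)/4 = (¼)*1085 = 1085/4 ≈ 271.25)
1/(R + √(J + W)) = 1/(1085/4 + √(-50103 + 2601)) = 1/(1085/4 + √(-47502)) = 1/(1085/4 + 3*I*√5278)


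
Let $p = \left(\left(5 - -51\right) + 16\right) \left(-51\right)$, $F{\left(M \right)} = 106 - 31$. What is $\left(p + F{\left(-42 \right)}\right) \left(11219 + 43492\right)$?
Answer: $-196795467$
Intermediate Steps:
$F{\left(M \right)} = 75$
$p = -3672$ ($p = \left(\left(5 + 51\right) + 16\right) \left(-51\right) = \left(56 + 16\right) \left(-51\right) = 72 \left(-51\right) = -3672$)
$\left(p + F{\left(-42 \right)}\right) \left(11219 + 43492\right) = \left(-3672 + 75\right) \left(11219 + 43492\right) = \left(-3597\right) 54711 = -196795467$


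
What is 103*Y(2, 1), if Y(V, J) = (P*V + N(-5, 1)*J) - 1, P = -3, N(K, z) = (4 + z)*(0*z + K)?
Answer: -3296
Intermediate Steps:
N(K, z) = K*(4 + z) (N(K, z) = (4 + z)*(0 + K) = (4 + z)*K = K*(4 + z))
Y(V, J) = -1 - 25*J - 3*V (Y(V, J) = (-3*V + (-5*(4 + 1))*J) - 1 = (-3*V + (-5*5)*J) - 1 = (-3*V - 25*J) - 1 = (-25*J - 3*V) - 1 = -1 - 25*J - 3*V)
103*Y(2, 1) = 103*(-1 - 25*1 - 3*2) = 103*(-1 - 25 - 6) = 103*(-32) = -3296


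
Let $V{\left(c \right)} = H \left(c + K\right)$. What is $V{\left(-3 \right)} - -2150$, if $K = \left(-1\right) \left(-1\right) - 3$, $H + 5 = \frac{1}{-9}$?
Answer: $\frac{19580}{9} \approx 2175.6$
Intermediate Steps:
$H = - \frac{46}{9}$ ($H = -5 + \frac{1}{-9} = -5 - \frac{1}{9} = - \frac{46}{9} \approx -5.1111$)
$K = -2$ ($K = 1 - 3 = -2$)
$V{\left(c \right)} = \frac{92}{9} - \frac{46 c}{9}$ ($V{\left(c \right)} = - \frac{46 \left(c - 2\right)}{9} = - \frac{46 \left(-2 + c\right)}{9} = \frac{92}{9} - \frac{46 c}{9}$)
$V{\left(-3 \right)} - -2150 = \left(\frac{92}{9} - - \frac{46}{3}\right) - -2150 = \left(\frac{92}{9} + \frac{46}{3}\right) + 2150 = \frac{230}{9} + 2150 = \frac{19580}{9}$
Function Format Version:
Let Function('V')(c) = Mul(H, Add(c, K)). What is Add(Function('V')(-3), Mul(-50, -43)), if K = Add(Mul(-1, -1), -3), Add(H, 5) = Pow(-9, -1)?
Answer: Rational(19580, 9) ≈ 2175.6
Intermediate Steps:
H = Rational(-46, 9) (H = Add(-5, Pow(-9, -1)) = Add(-5, Rational(-1, 9)) = Rational(-46, 9) ≈ -5.1111)
K = -2 (K = Add(1, -3) = -2)
Function('V')(c) = Add(Rational(92, 9), Mul(Rational(-46, 9), c)) (Function('V')(c) = Mul(Rational(-46, 9), Add(c, -2)) = Mul(Rational(-46, 9), Add(-2, c)) = Add(Rational(92, 9), Mul(Rational(-46, 9), c)))
Add(Function('V')(-3), Mul(-50, -43)) = Add(Add(Rational(92, 9), Mul(Rational(-46, 9), -3)), Mul(-50, -43)) = Add(Add(Rational(92, 9), Rational(46, 3)), 2150) = Add(Rational(230, 9), 2150) = Rational(19580, 9)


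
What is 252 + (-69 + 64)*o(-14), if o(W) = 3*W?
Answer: 462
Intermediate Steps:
252 + (-69 + 64)*o(-14) = 252 + (-69 + 64)*(3*(-14)) = 252 - 5*(-42) = 252 + 210 = 462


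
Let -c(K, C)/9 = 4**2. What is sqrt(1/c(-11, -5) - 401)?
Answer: I*sqrt(57745)/12 ≈ 20.025*I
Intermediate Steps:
c(K, C) = -144 (c(K, C) = -9*4**2 = -9*16 = -144)
sqrt(1/c(-11, -5) - 401) = sqrt(1/(-144) - 401) = sqrt(-1/144 - 401) = sqrt(-57745/144) = I*sqrt(57745)/12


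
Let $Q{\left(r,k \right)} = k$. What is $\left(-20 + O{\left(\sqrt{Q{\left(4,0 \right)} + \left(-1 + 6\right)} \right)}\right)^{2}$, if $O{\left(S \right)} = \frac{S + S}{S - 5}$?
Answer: $\frac{843}{2} + \frac{41 \sqrt{5}}{2} \approx 467.34$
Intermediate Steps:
$O{\left(S \right)} = \frac{2 S}{-5 + S}$
$\left(-20 + O{\left(\sqrt{Q{\left(4,0 \right)} + \left(-1 + 6\right)} \right)}\right)^{2} = \left(-20 + \frac{2 \sqrt{0 + \left(-1 + 6\right)}}{-5 + \sqrt{0 + \left(-1 + 6\right)}}\right)^{2} = \left(-20 + \frac{2 \sqrt{0 + 5}}{-5 + \sqrt{0 + 5}}\right)^{2} = \left(-20 + \frac{2 \sqrt{5}}{-5 + \sqrt{5}}\right)^{2}$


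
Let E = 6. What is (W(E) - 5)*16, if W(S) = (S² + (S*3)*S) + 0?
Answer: 2224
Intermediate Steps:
W(S) = 4*S² (W(S) = (S² + (3*S)*S) + 0 = (S² + 3*S²) + 0 = 4*S² + 0 = 4*S²)
(W(E) - 5)*16 = (4*6² - 5)*16 = (4*36 - 5)*16 = (144 - 5)*16 = 139*16 = 2224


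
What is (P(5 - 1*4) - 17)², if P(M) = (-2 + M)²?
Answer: 256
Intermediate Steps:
(P(5 - 1*4) - 17)² = ((-2 + (5 - 1*4))² - 17)² = ((-2 + (5 - 4))² - 17)² = ((-2 + 1)² - 17)² = ((-1)² - 17)² = (1 - 17)² = (-16)² = 256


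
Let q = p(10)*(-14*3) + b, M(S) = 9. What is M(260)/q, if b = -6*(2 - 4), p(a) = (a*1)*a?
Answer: -3/1396 ≈ -0.0021490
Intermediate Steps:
p(a) = a² (p(a) = a*a = a²)
b = 12 (b = -6*(-2) = 12)
q = -4188 (q = 10²*(-14*3) + 12 = 100*(-42) + 12 = -4200 + 12 = -4188)
M(260)/q = 9/(-4188) = 9*(-1/4188) = -3/1396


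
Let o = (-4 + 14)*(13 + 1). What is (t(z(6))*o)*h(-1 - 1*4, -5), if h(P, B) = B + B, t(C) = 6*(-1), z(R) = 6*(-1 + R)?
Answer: 8400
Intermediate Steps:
z(R) = -6 + 6*R
t(C) = -6
h(P, B) = 2*B
o = 140 (o = 10*14 = 140)
(t(z(6))*o)*h(-1 - 1*4, -5) = (-6*140)*(2*(-5)) = -840*(-10) = 8400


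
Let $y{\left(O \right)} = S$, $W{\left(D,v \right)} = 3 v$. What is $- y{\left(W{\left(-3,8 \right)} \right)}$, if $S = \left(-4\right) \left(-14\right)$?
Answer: $-56$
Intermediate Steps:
$S = 56$
$y{\left(O \right)} = 56$
$- y{\left(W{\left(-3,8 \right)} \right)} = \left(-1\right) 56 = -56$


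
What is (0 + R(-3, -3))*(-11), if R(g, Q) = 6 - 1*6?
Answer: 0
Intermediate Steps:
R(g, Q) = 0 (R(g, Q) = 6 - 6 = 0)
(0 + R(-3, -3))*(-11) = (0 + 0)*(-11) = 0*(-11) = 0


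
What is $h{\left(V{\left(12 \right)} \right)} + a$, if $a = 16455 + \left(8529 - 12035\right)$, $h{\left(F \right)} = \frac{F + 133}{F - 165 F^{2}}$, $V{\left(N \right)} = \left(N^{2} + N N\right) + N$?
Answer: $\frac{192288764867}{14849700} \approx 12949.0$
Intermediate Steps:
$V{\left(N \right)} = N + 2 N^{2}$ ($V{\left(N \right)} = \left(N^{2} + N^{2}\right) + N = 2 N^{2} + N = N + 2 N^{2}$)
$h{\left(F \right)} = \frac{133 + F}{F - 165 F^{2}}$
$a = 12949$ ($a = 16455 + \left(8529 - 12035\right) = 16455 - 3506 = 12949$)
$h{\left(V{\left(12 \right)} \right)} + a = \frac{-133 - 12 \left(1 + 2 \cdot 12\right)}{12 \left(1 + 2 \cdot 12\right) \left(-1 + 165 \cdot 12 \left(1 + 2 \cdot 12\right)\right)} + 12949 = \frac{-133 - 12 \left(1 + 24\right)}{12 \left(1 + 24\right) \left(-1 + 165 \cdot 12 \left(1 + 24\right)\right)} + 12949 = \frac{-133 - 12 \cdot 25}{12 \cdot 25 \left(-1 + 165 \cdot 12 \cdot 25\right)} + 12949 = \frac{-133 - 300}{300 \left(-1 + 165 \cdot 300\right)} + 12949 = \frac{-133 - 300}{300 \left(-1 + 49500\right)} + 12949 = \frac{1}{300} \cdot \frac{1}{49499} \left(-433\right) + 12949 = - \frac{433}{14849700} + 12949 = \frac{192288764867}{14849700}$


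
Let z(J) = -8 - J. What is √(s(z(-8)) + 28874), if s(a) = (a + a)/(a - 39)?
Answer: √28874 ≈ 169.92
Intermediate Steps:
s(a) = 2*a/(-39 + a) (s(a) = (2*a)/(-39 + a) = 2*a/(-39 + a))
√(s(z(-8)) + 28874) = √(2*(-8 - 1*(-8))/(-39 + (-8 - 1*(-8))) + 28874) = √(2*(-8 + 8)/(-39 + (-8 + 8)) + 28874) = √(2*0/(-39 + 0) + 28874) = √(2*0/(-39) + 28874) = √(2*0*(-1/39) + 28874) = √(0 + 28874) = √28874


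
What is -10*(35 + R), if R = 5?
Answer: -400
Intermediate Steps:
-10*(35 + R) = -10*(35 + 5) = -10*40 = -400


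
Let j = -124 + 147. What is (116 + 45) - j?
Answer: 138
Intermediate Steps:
j = 23
(116 + 45) - j = (116 + 45) - 1*23 = 161 - 23 = 138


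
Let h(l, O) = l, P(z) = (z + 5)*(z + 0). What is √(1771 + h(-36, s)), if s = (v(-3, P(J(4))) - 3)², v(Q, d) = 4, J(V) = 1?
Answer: √1735 ≈ 41.653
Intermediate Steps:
P(z) = z*(5 + z) (P(z) = (5 + z)*z = z*(5 + z))
s = 1 (s = (4 - 3)² = 1² = 1)
√(1771 + h(-36, s)) = √(1771 - 36) = √1735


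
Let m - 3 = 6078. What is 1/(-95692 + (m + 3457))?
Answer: -1/86154 ≈ -1.1607e-5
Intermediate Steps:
m = 6081 (m = 3 + 6078 = 6081)
1/(-95692 + (m + 3457)) = 1/(-95692 + (6081 + 3457)) = 1/(-95692 + 9538) = 1/(-86154) = -1/86154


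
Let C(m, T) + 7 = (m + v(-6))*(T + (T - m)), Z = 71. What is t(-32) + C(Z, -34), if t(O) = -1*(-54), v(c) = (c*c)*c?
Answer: 20202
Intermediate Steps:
v(c) = c³ (v(c) = c²*c = c³)
C(m, T) = -7 + (-216 + m)*(-m + 2*T) (C(m, T) = -7 + (m + (-6)³)*(T + (T - m)) = -7 + (m - 216)*(-m + 2*T) = -7 + (-216 + m)*(-m + 2*T))
t(O) = 54
t(-32) + C(Z, -34) = 54 + (-7 - 1*71² - 432*(-34) + 216*71 + 2*(-34)*71) = 54 + (-7 - 1*5041 + 14688 + 15336 - 4828) = 54 + (-7 - 5041 + 14688 + 15336 - 4828) = 54 + 20148 = 20202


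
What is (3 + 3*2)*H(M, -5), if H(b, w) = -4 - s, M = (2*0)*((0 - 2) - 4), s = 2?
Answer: -54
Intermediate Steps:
M = 0 (M = 0*(-2 - 4) = 0*(-6) = 0)
H(b, w) = -6 (H(b, w) = -4 - 1*2 = -4 - 2 = -6)
(3 + 3*2)*H(M, -5) = (3 + 3*2)*(-6) = (3 + 6)*(-6) = 9*(-6) = -54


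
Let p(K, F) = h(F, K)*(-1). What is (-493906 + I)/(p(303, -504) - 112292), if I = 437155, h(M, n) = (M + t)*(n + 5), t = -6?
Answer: -56751/44788 ≈ -1.2671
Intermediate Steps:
h(M, n) = (-6 + M)*(5 + n) (h(M, n) = (M - 6)*(n + 5) = (-6 + M)*(5 + n))
p(K, F) = 30 - 5*F + 6*K - F*K (p(K, F) = (-30 - 6*K + 5*F + F*K)*(-1) = 30 - 5*F + 6*K - F*K)
(-493906 + I)/(p(303, -504) - 112292) = (-493906 + 437155)/((30 - 5*(-504) + 6*303 - 1*(-504)*303) - 112292) = -56751/((30 + 2520 + 1818 + 152712) - 112292) = -56751/(157080 - 112292) = -56751/44788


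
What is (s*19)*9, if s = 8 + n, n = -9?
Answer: -171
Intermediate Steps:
s = -1 (s = 8 - 9 = -1)
(s*19)*9 = -1*19*9 = -19*9 = -171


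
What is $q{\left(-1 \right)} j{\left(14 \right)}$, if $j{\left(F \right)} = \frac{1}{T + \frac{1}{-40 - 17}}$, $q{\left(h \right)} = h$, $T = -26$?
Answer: $\frac{57}{1483} \approx 0.038436$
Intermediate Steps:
$j{\left(F \right)} = - \frac{57}{1483}$ ($j{\left(F \right)} = \frac{1}{-26 + \frac{1}{-40 - 17}} = \frac{1}{-26 + \frac{1}{-57}} = \frac{1}{-26 - \frac{1}{57}} = \frac{1}{- \frac{1483}{57}} = - \frac{57}{1483}$)
$q{\left(-1 \right)} j{\left(14 \right)} = \left(-1\right) \left(- \frac{57}{1483}\right) = \frac{57}{1483}$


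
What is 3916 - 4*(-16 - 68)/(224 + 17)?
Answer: 944092/241 ≈ 3917.4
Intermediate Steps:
3916 - 4*(-16 - 68)/(224 + 17) = 3916 - 4*(-84/241) = 3916 - 4*(-84*1/241) = 3916 - 4*(-84)/241 = 3916 - 1*(-336/241) = 3916 + 336/241 = 944092/241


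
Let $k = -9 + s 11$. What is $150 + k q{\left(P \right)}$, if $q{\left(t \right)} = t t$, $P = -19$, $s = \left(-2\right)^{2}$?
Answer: $12785$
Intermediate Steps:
$s = 4$
$k = 35$ ($k = -9 + 4 \cdot 11 = -9 + 44 = 35$)
$q{\left(t \right)} = t^{2}$
$150 + k q{\left(P \right)} = 150 + 35 \left(-19\right)^{2} = 150 + 35 \cdot 361 = 150 + 12635 = 12785$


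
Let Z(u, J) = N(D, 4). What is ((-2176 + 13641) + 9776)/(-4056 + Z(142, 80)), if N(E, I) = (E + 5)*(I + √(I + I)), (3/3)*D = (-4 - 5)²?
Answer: -2463956/428743 - 913363*√2/3429944 ≈ -6.1235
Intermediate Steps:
D = 81 (D = (-4 - 5)² = (-9)² = 81)
N(E, I) = (5 + E)*(I + √2*√I) (N(E, I) = (5 + E)*(I + √(2*I)) = (5 + E)*(I + √2*√I))
Z(u, J) = 344 + 172*√2 (Z(u, J) = 5*4 + 81*4 + 5*√2*√4 + 81*√2*√4 = 20 + 324 + 5*√2*2 + 81*√2*2 = 20 + 324 + 10*√2 + 162*√2 = 344 + 172*√2)
((-2176 + 13641) + 9776)/(-4056 + Z(142, 80)) = ((-2176 + 13641) + 9776)/(-4056 + (344 + 172*√2)) = (11465 + 9776)/(-3712 + 172*√2) = 21241/(-3712 + 172*√2)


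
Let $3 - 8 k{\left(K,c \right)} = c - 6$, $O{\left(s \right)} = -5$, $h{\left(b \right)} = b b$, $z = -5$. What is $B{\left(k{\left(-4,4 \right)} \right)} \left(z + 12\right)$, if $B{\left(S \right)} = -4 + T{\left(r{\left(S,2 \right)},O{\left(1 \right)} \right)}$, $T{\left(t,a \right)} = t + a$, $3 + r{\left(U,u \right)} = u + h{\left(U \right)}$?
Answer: $- \frac{4305}{64} \approx -67.266$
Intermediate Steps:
$h{\left(b \right)} = b^{2}$
$r{\left(U,u \right)} = -3 + u + U^{2}$ ($r{\left(U,u \right)} = -3 + \left(u + U^{2}\right) = -3 + u + U^{2}$)
$T{\left(t,a \right)} = a + t$
$k{\left(K,c \right)} = \frac{9}{8} - \frac{c}{8}$ ($k{\left(K,c \right)} = \frac{3}{8} - \frac{c - 6}{8} = \frac{3}{8} - \frac{-6 + c}{8} = \frac{3}{8} - \left(- \frac{3}{4} + \frac{c}{8}\right) = \frac{9}{8} - \frac{c}{8}$)
$B{\left(S \right)} = -10 + S^{2}$ ($B{\left(S \right)} = -4 + \left(-5 + \left(-3 + 2 + S^{2}\right)\right) = -4 + \left(-5 + \left(-1 + S^{2}\right)\right) = -4 + \left(-6 + S^{2}\right) = -10 + S^{2}$)
$B{\left(k{\left(-4,4 \right)} \right)} \left(z + 12\right) = \left(-10 + \left(\frac{9}{8} - \frac{1}{2}\right)^{2}\right) \left(-5 + 12\right) = \left(-10 + \left(\frac{9}{8} - \frac{1}{2}\right)^{2}\right) 7 = \left(-10 + \left(\frac{5}{8}\right)^{2}\right) 7 = \left(-10 + \frac{25}{64}\right) 7 = \left(- \frac{615}{64}\right) 7 = - \frac{4305}{64}$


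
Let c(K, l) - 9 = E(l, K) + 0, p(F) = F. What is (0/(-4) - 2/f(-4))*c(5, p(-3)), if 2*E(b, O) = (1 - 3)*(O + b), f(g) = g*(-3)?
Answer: -7/6 ≈ -1.1667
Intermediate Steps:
f(g) = -3*g
E(b, O) = -O - b (E(b, O) = ((1 - 3)*(O + b))/2 = (-2*(O + b))/2 = (-2*O - 2*b)/2 = -O - b)
c(K, l) = 9 - K - l (c(K, l) = 9 + ((-K - l) + 0) = 9 + (-K - l) = 9 - K - l)
(0/(-4) - 2/f(-4))*c(5, p(-3)) = (0/(-4) - 2/((-3*(-4))))*(9 - 1*5 - 1*(-3)) = (0*(-1/4) - 2/12)*(9 - 5 + 3) = (0 - 2*1/12)*7 = (0 - 1/6)*7 = -1/6*7 = -7/6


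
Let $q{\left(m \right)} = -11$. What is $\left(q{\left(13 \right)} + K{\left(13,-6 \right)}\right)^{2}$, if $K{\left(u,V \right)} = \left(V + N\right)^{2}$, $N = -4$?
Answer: $7921$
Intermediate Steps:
$K{\left(u,V \right)} = \left(-4 + V\right)^{2}$ ($K{\left(u,V \right)} = \left(V - 4\right)^{2} = \left(-4 + V\right)^{2}$)
$\left(q{\left(13 \right)} + K{\left(13,-6 \right)}\right)^{2} = \left(-11 + \left(-4 - 6\right)^{2}\right)^{2} = \left(-11 + \left(-10\right)^{2}\right)^{2} = \left(-11 + 100\right)^{2} = 89^{2} = 7921$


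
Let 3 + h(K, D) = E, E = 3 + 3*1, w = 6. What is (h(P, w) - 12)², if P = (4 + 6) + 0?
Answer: 81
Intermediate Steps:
P = 10 (P = 10 + 0 = 10)
E = 6 (E = 3 + 3 = 6)
h(K, D) = 3 (h(K, D) = -3 + 6 = 3)
(h(P, w) - 12)² = (3 - 12)² = (-9)² = 81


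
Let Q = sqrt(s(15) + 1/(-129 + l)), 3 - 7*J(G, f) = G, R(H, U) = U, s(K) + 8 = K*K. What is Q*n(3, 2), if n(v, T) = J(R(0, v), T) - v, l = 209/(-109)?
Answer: -3*sqrt(44186783870)/14270 ≈ -44.192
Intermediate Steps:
l = -209/109 (l = 209*(-1/109) = -209/109 ≈ -1.9174)
s(K) = -8 + K**2 (s(K) = -8 + K*K = -8 + K**2)
J(G, f) = 3/7 - G/7
n(v, T) = 3/7 - 8*v/7 (n(v, T) = (3/7 - v/7) - v = 3/7 - 8*v/7)
Q = sqrt(44186783870)/14270 (Q = sqrt((-8 + 15**2) + 1/(-129 - 209/109)) = sqrt((-8 + 225) + 1/(-14270/109)) = sqrt(217 - 109/14270) = sqrt(3096481/14270) = sqrt(44186783870)/14270 ≈ 14.731)
Q*n(3, 2) = (sqrt(44186783870)/14270)*(3/7 - 8/7*3) = (sqrt(44186783870)/14270)*(3/7 - 24/7) = (sqrt(44186783870)/14270)*(-3) = -3*sqrt(44186783870)/14270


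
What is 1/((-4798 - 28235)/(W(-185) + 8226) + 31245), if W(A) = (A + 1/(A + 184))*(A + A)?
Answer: 25682/802423079 ≈ 3.2006e-5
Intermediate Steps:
W(A) = 2*A*(A + 1/(184 + A)) (W(A) = (A + 1/(184 + A))*(2*A) = 2*A*(A + 1/(184 + A)))
1/((-4798 - 28235)/(W(-185) + 8226) + 31245) = 1/((-4798 - 28235)/(2*(-185)*(1 + (-185)**2 + 184*(-185))/(184 - 185) + 8226) + 31245) = 1/(-33033/(2*(-185)*(1 + 34225 - 34040)/(-1) + 8226) + 31245) = 1/(-33033/(2*(-185)*(-1)*186 + 8226) + 31245) = 1/(-33033/(68820 + 8226) + 31245) = 1/(-33033/77046 + 31245) = 1/(-33033*1/77046 + 31245) = 1/(-11011/25682 + 31245) = 1/(802423079/25682) = 25682/802423079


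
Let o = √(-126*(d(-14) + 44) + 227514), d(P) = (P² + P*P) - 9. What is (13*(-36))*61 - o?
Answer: -28548 - 4*√10857 ≈ -28965.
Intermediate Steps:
d(P) = -9 + 2*P² (d(P) = (P² + P²) - 9 = 2*P² - 9 = -9 + 2*P²)
o = 4*√10857 (o = √(-126*((-9 + 2*(-14)²) + 44) + 227514) = √(-126*((-9 + 2*196) + 44) + 227514) = √(-126*((-9 + 392) + 44) + 227514) = √(-126*(383 + 44) + 227514) = √(-126*427 + 227514) = √(-53802 + 227514) = √173712 = 4*√10857 ≈ 416.79)
(13*(-36))*61 - o = (13*(-36))*61 - 4*√10857 = -468*61 - 4*√10857 = -28548 - 4*√10857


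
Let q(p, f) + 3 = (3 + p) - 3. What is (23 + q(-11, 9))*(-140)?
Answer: -1260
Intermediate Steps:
q(p, f) = -3 + p (q(p, f) = -3 + ((3 + p) - 3) = -3 + p)
(23 + q(-11, 9))*(-140) = (23 + (-3 - 11))*(-140) = (23 - 14)*(-140) = 9*(-140) = -1260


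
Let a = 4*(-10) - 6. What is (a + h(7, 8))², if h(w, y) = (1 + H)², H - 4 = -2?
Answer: 1369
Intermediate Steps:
H = 2 (H = 4 - 2 = 2)
h(w, y) = 9 (h(w, y) = (1 + 2)² = 3² = 9)
a = -46 (a = -40 - 6 = -46)
(a + h(7, 8))² = (-46 + 9)² = (-37)² = 1369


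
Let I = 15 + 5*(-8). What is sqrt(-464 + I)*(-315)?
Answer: -315*I*sqrt(489) ≈ -6965.7*I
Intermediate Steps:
I = -25 (I = 15 - 40 = -25)
sqrt(-464 + I)*(-315) = sqrt(-464 - 25)*(-315) = sqrt(-489)*(-315) = (I*sqrt(489))*(-315) = -315*I*sqrt(489)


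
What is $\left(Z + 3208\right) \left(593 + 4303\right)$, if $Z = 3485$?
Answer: $32768928$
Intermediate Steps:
$\left(Z + 3208\right) \left(593 + 4303\right) = \left(3485 + 3208\right) \left(593 + 4303\right) = 6693 \cdot 4896 = 32768928$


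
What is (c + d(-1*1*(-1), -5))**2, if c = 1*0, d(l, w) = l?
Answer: 1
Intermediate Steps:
c = 0
(c + d(-1*1*(-1), -5))**2 = (0 - 1*1*(-1))**2 = (0 - 1*(-1))**2 = (0 + 1)**2 = 1**2 = 1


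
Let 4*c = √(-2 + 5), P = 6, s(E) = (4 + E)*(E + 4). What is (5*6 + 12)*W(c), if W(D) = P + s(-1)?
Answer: 630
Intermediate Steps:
s(E) = (4 + E)² (s(E) = (4 + E)*(4 + E) = (4 + E)²)
c = √3/4 (c = √(-2 + 5)/4 = √3/4 ≈ 0.43301)
W(D) = 15 (W(D) = 6 + (4 - 1)² = 6 + 3² = 6 + 9 = 15)
(5*6 + 12)*W(c) = (5*6 + 12)*15 = (30 + 12)*15 = 42*15 = 630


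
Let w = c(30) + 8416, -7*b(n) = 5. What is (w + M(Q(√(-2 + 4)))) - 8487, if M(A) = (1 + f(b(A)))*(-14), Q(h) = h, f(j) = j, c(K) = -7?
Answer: -82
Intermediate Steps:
b(n) = -5/7 (b(n) = -⅐*5 = -5/7)
w = 8409 (w = -7 + 8416 = 8409)
M(A) = -4 (M(A) = (1 - 5/7)*(-14) = (2/7)*(-14) = -4)
(w + M(Q(√(-2 + 4)))) - 8487 = (8409 - 4) - 8487 = 8405 - 8487 = -82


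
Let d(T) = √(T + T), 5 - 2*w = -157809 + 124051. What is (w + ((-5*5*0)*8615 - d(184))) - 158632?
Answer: -283501/2 - 4*√23 ≈ -1.4177e+5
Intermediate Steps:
w = 33763/2 (w = 5/2 - (-157809 + 124051)/2 = 5/2 - ½*(-33758) = 5/2 + 16879 = 33763/2 ≈ 16882.)
d(T) = √2*√T (d(T) = √(2*T) = √2*√T)
(w + ((-5*5*0)*8615 - d(184))) - 158632 = (33763/2 + ((-5*5*0)*8615 - √2*√184)) - 158632 = (33763/2 + (-25*0*8615 - √2*2*√46)) - 158632 = (33763/2 + (0*8615 - 4*√23)) - 158632 = (33763/2 + (0 - 4*√23)) - 158632 = (33763/2 - 4*√23) - 158632 = -283501/2 - 4*√23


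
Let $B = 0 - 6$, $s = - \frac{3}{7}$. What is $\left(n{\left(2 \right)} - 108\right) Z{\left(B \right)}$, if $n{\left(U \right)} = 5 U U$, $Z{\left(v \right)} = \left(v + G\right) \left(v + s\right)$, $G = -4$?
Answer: $- \frac{39600}{7} \approx -5657.1$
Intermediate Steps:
$s = - \frac{3}{7}$ ($s = \left(-3\right) \frac{1}{7} = - \frac{3}{7} \approx -0.42857$)
$B = -6$
$Z{\left(v \right)} = \left(-4 + v\right) \left(- \frac{3}{7} + v\right)$ ($Z{\left(v \right)} = \left(v - 4\right) \left(v - \frac{3}{7}\right) = \left(-4 + v\right) \left(- \frac{3}{7} + v\right)$)
$n{\left(U \right)} = 5 U^{2}$
$\left(n{\left(2 \right)} - 108\right) Z{\left(B \right)} = \left(5 \cdot 2^{2} - 108\right) \left(\frac{12}{7} + \left(-6\right)^{2} - - \frac{186}{7}\right) = \left(5 \cdot 4 - 108\right) \left(\frac{12}{7} + 36 + \frac{186}{7}\right) = \left(20 - 108\right) \frac{450}{7} = \left(-88\right) \frac{450}{7} = - \frac{39600}{7}$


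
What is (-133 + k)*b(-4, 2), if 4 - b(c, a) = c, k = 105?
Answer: -224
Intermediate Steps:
b(c, a) = 4 - c
(-133 + k)*b(-4, 2) = (-133 + 105)*(4 - 1*(-4)) = -28*(4 + 4) = -28*8 = -224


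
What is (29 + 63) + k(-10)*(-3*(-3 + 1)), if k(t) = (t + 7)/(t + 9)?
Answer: 110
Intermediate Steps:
k(t) = (7 + t)/(9 + t)
(29 + 63) + k(-10)*(-3*(-3 + 1)) = (29 + 63) + ((7 - 10)/(9 - 10))*(-3*(-3 + 1)) = 92 + (-3/(-1))*(-3*(-2)) = 92 - 1*(-3)*6 = 92 + 3*6 = 92 + 18 = 110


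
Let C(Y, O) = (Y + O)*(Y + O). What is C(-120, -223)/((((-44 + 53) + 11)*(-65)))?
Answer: -117649/1300 ≈ -90.499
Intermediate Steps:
C(Y, O) = (O + Y)**2 (C(Y, O) = (O + Y)*(O + Y) = (O + Y)**2)
C(-120, -223)/((((-44 + 53) + 11)*(-65))) = (-223 - 120)**2/((((-44 + 53) + 11)*(-65))) = (-343)**2/(((9 + 11)*(-65))) = 117649/((20*(-65))) = 117649/(-1300) = 117649*(-1/1300) = -117649/1300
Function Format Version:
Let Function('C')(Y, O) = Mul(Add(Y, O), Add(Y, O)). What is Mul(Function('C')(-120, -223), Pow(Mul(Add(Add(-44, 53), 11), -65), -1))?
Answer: Rational(-117649, 1300) ≈ -90.499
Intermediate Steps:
Function('C')(Y, O) = Pow(Add(O, Y), 2) (Function('C')(Y, O) = Mul(Add(O, Y), Add(O, Y)) = Pow(Add(O, Y), 2))
Mul(Function('C')(-120, -223), Pow(Mul(Add(Add(-44, 53), 11), -65), -1)) = Mul(Pow(Add(-223, -120), 2), Pow(Mul(Add(Add(-44, 53), 11), -65), -1)) = Mul(Pow(-343, 2), Pow(Mul(Add(9, 11), -65), -1)) = Mul(117649, Pow(Mul(20, -65), -1)) = Mul(117649, Pow(-1300, -1)) = Mul(117649, Rational(-1, 1300)) = Rational(-117649, 1300)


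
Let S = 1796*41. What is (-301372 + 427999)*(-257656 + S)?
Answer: -23301900540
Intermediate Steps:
S = 73636
(-301372 + 427999)*(-257656 + S) = (-301372 + 427999)*(-257656 + 73636) = 126627*(-184020) = -23301900540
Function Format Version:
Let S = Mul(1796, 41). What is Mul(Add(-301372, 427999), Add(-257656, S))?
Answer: -23301900540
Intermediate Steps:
S = 73636
Mul(Add(-301372, 427999), Add(-257656, S)) = Mul(Add(-301372, 427999), Add(-257656, 73636)) = Mul(126627, -184020) = -23301900540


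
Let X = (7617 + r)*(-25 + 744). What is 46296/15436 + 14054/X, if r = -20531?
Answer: 53706138449/17915727797 ≈ 2.9977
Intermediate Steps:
X = -9285166 (X = (7617 - 20531)*(-25 + 744) = -12914*719 = -9285166)
46296/15436 + 14054/X = 46296/15436 + 14054/(-9285166) = 46296*(1/15436) + 14054*(-1/9285166) = 11574/3859 - 7027/4642583 = 53706138449/17915727797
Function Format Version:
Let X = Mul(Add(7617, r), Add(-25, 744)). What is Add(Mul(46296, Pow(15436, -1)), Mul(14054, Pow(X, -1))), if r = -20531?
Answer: Rational(53706138449, 17915727797) ≈ 2.9977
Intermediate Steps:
X = -9285166 (X = Mul(Add(7617, -20531), Add(-25, 744)) = Mul(-12914, 719) = -9285166)
Add(Mul(46296, Pow(15436, -1)), Mul(14054, Pow(X, -1))) = Add(Mul(46296, Pow(15436, -1)), Mul(14054, Pow(-9285166, -1))) = Add(Mul(46296, Rational(1, 15436)), Mul(14054, Rational(-1, 9285166))) = Add(Rational(11574, 3859), Rational(-7027, 4642583)) = Rational(53706138449, 17915727797)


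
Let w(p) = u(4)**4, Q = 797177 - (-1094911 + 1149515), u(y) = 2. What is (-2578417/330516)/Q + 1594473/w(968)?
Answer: 97833777034853573/981729030672 ≈ 99655.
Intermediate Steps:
Q = 742573 (Q = 797177 - 1*54604 = 797177 - 54604 = 742573)
w(p) = 16 (w(p) = 2**4 = 16)
(-2578417/330516)/Q + 1594473/w(968) = -2578417/330516/742573 + 1594473/16 = -2578417*1/330516*(1/742573) + 1594473*(1/16) = -2578417/330516*1/742573 + 1594473/16 = -2578417/245432257668 + 1594473/16 = 97833777034853573/981729030672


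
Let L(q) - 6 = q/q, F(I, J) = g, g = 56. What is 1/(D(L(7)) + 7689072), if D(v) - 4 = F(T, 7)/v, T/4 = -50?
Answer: 1/7689084 ≈ 1.3005e-7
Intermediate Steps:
T = -200 (T = 4*(-50) = -200)
F(I, J) = 56
L(q) = 7 (L(q) = 6 + q/q = 6 + 1 = 7)
D(v) = 4 + 56/v
1/(D(L(7)) + 7689072) = 1/((4 + 56/7) + 7689072) = 1/((4 + 56*(⅐)) + 7689072) = 1/((4 + 8) + 7689072) = 1/(12 + 7689072) = 1/7689084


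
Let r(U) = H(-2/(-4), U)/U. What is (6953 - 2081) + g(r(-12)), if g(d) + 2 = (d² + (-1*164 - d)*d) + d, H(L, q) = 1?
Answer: 58603/12 ≈ 4883.6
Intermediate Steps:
r(U) = 1/U
g(d) = -2 + d + d² + d*(-164 - d) (g(d) = -2 + ((d² + (-1*164 - d)*d) + d) = -2 + ((d² + (-164 - d)*d) + d) = -2 + ((d² + d*(-164 - d)) + d) = -2 + (d + d² + d*(-164 - d)) = -2 + d + d² + d*(-164 - d))
(6953 - 2081) + g(r(-12)) = (6953 - 2081) + (-2 - 163/(-12)) = 4872 + (-2 - 163*(-1/12)) = 4872 + (-2 + 163/12) = 4872 + 139/12 = 58603/12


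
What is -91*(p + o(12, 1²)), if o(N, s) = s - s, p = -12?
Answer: 1092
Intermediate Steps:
o(N, s) = 0
-91*(p + o(12, 1²)) = -91*(-12 + 0) = -91*(-12) = 1092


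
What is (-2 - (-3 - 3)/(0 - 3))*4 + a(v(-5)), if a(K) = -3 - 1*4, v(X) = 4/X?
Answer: -23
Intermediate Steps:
a(K) = -7 (a(K) = -3 - 4 = -7)
(-2 - (-3 - 3)/(0 - 3))*4 + a(v(-5)) = (-2 - (-3 - 3)/(0 - 3))*4 - 7 = (-2 - (-6)/(-3))*4 - 7 = (-2 - (-6)*(-1)/3)*4 - 7 = (-2 - 1*2)*4 - 7 = (-2 - 2)*4 - 7 = -4*4 - 7 = -16 - 7 = -23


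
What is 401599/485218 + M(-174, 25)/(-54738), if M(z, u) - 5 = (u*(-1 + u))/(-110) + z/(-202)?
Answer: 12211294668173/14754003832062 ≈ 0.82766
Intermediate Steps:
M(z, u) = 5 - z/202 - u*(-1 + u)/110 (M(z, u) = 5 + ((u*(-1 + u))/(-110) + z/(-202)) = 5 + ((u*(-1 + u))*(-1/110) + z*(-1/202)) = 5 + (-u*(-1 + u)/110 - z/202) = 5 + (-z/202 - u*(-1 + u)/110) = 5 - z/202 - u*(-1 + u)/110)
401599/485218 + M(-174, 25)/(-54738) = 401599/485218 + (5 - 1/110*25² - 1/202*(-174) + (1/110)*25)/(-54738) = 401599*(1/485218) + (5 - 1/110*625 + 87/101 + 5/22)*(-1/54738) = 401599/485218 + (5 - 125/22 + 87/101 + 5/22)*(-1/54738) = 401599/485218 + (452/1111)*(-1/54738) = 401599/485218 - 226/30406959 = 12211294668173/14754003832062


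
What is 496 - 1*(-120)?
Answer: 616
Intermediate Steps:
496 - 1*(-120) = 496 + 120 = 616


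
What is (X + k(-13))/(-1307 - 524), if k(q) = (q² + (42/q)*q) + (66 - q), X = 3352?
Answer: -3642/1831 ≈ -1.9891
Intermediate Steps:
k(q) = 108 + q² - q (k(q) = (q² + 42) + (66 - q) = (42 + q²) + (66 - q) = 108 + q² - q)
(X + k(-13))/(-1307 - 524) = (3352 + (108 + (-13)² - 1*(-13)))/(-1307 - 524) = (3352 + (108 + 169 + 13))/(-1831) = (3352 + 290)*(-1/1831) = 3642*(-1/1831) = -3642/1831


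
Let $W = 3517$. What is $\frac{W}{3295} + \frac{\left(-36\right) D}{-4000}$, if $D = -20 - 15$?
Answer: $\frac{99163}{131800} \approx 0.75237$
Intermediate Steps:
$D = -35$ ($D = -20 - 15 = -35$)
$\frac{W}{3295} + \frac{\left(-36\right) D}{-4000} = \frac{3517}{3295} + \frac{\left(-36\right) \left(-35\right)}{-4000} = 3517 \cdot \frac{1}{3295} + 1260 \left(- \frac{1}{4000}\right) = \frac{3517}{3295} - \frac{63}{200} = \frac{99163}{131800}$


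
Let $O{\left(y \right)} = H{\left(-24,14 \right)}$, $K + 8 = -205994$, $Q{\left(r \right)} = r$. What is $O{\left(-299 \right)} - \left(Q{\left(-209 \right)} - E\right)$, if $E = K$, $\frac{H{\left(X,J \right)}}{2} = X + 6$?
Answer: $-205829$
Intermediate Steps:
$H{\left(X,J \right)} = 12 + 2 X$ ($H{\left(X,J \right)} = 2 \left(X + 6\right) = 2 \left(6 + X\right) = 12 + 2 X$)
$K = -206002$ ($K = -8 - 205994 = -206002$)
$E = -206002$
$O{\left(y \right)} = -36$ ($O{\left(y \right)} = 12 + 2 \left(-24\right) = 12 - 48 = -36$)
$O{\left(-299 \right)} - \left(Q{\left(-209 \right)} - E\right) = -36 - \left(-209 - -206002\right) = -36 - \left(-209 + 206002\right) = -36 - 205793 = -205829$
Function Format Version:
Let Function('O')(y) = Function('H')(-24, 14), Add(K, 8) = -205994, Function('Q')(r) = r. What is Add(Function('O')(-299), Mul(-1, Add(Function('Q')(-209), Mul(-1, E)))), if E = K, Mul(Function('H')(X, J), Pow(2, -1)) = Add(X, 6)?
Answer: -205829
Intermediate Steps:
Function('H')(X, J) = Add(12, Mul(2, X)) (Function('H')(X, J) = Mul(2, Add(X, 6)) = Mul(2, Add(6, X)) = Add(12, Mul(2, X)))
K = -206002 (K = Add(-8, -205994) = -206002)
E = -206002
Function('O')(y) = -36 (Function('O')(y) = Add(12, Mul(2, -24)) = Add(12, -48) = -36)
Add(Function('O')(-299), Mul(-1, Add(Function('Q')(-209), Mul(-1, E)))) = Add(-36, Mul(-1, Add(-209, Mul(-1, -206002)))) = Add(-36, Mul(-1, Add(-209, 206002))) = Add(-36, Mul(-1, 205793)) = Add(-36, -205793) = -205829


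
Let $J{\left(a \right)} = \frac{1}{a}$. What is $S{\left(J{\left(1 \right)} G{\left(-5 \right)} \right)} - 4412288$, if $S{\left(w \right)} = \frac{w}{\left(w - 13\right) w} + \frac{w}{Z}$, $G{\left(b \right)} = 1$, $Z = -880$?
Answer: $- \frac{11648440543}{2640} \approx -4.4123 \cdot 10^{6}$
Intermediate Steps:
$S{\left(w \right)} = \frac{1}{-13 + w} - \frac{w}{880}$ ($S{\left(w \right)} = \frac{w}{\left(w - 13\right) w} + \frac{w}{-880} = \frac{w}{\left(-13 + w\right) w} + w \left(- \frac{1}{880}\right) = \frac{w}{w \left(-13 + w\right)} - \frac{w}{880} = w \frac{1}{w \left(-13 + w\right)} - \frac{w}{880} = \frac{1}{-13 + w} - \frac{w}{880}$)
$S{\left(J{\left(1 \right)} G{\left(-5 \right)} \right)} - 4412288 = \frac{880 - \left(1^{-1} \cdot 1\right)^{2} + 13 \cdot 1^{-1} \cdot 1}{880 \left(-13 + 1^{-1} \cdot 1\right)} - 4412288 = \frac{880 - \left(1 \cdot 1\right)^{2} + 13 \cdot 1 \cdot 1}{880 \left(-13 + 1 \cdot 1\right)} - 4412288 = \frac{880 - 1^{2} + 13 \cdot 1}{880 \left(-13 + 1\right)} - 4412288 = \frac{880 - 1 + 13}{880 \left(-12\right)} - 4412288 = \frac{1}{880} \left(- \frac{1}{12}\right) \left(880 - 1 + 13\right) - 4412288 = \frac{1}{880} \left(- \frac{1}{12}\right) 892 - 4412288 = - \frac{223}{2640} - 4412288 = - \frac{11648440543}{2640}$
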